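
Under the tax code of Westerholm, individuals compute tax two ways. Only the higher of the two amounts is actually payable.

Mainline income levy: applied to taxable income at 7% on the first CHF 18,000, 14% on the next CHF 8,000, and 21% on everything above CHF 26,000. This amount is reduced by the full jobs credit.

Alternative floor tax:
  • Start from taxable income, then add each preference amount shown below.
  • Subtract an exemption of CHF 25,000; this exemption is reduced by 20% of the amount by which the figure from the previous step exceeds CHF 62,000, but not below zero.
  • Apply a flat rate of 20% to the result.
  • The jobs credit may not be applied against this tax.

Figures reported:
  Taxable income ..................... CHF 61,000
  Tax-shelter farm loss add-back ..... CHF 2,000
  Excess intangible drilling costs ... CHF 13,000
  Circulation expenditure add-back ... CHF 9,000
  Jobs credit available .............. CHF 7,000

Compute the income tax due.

Alternative floor tax:
  Adjusted income: CHF 61,000 + CHF 2,000 + CHF 13,000 + CHF 9,000 = CHF 85,000
  Exemption: CHF 25,000 − 20% × (CHF 85,000 − CHF 62,000) = CHF 25,000 − CHF 4,600 = CHF 20,400
  Base: CHF 85,000 − CHF 20,400 = CHF 64,600
  CHF 64,600 × 20% = CHF 12,920

Mainline income levy:
  CHF 18,000 × 7% = CHF 1,260
  CHF 8,000 × 14% = CHF 1,120
  CHF 35,000 × 21% = CHF 7,350
  → CHF 9,730
  Less jobs credit CHF 7,000 → CHF 2,730

CHF 12,920 > CHF 2,730, so the alternative floor tax is the binding amount.

CHF 12,920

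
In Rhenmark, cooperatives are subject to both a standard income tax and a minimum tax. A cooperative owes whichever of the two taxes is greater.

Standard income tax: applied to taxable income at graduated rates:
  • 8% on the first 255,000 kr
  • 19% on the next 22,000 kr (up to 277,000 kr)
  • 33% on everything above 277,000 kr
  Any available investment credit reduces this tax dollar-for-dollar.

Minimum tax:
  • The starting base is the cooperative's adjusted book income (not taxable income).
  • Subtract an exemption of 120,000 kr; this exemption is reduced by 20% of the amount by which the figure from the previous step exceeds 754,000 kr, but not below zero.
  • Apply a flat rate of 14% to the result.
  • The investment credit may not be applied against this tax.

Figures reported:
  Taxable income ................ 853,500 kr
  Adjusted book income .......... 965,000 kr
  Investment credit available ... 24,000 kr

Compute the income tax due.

Standard income tax:
  255,000 kr × 8% = 20,400 kr
  22,000 kr × 19% = 4,180 kr
  576,500 kr × 33% = 190,245 kr
  → 214,825 kr
  Less investment credit 24,000 kr → 190,825 kr

Minimum tax:
  Base (adjusted book income): 965,000 kr
  Exemption: 120,000 kr − 20% × (965,000 kr − 754,000 kr) = 120,000 kr − 42,200 kr = 77,800 kr
  Base: 965,000 kr − 77,800 kr = 887,200 kr
  887,200 kr × 14% = 124,208 kr

190,825 kr > 124,208 kr, so the standard income tax governs.

190,825 kr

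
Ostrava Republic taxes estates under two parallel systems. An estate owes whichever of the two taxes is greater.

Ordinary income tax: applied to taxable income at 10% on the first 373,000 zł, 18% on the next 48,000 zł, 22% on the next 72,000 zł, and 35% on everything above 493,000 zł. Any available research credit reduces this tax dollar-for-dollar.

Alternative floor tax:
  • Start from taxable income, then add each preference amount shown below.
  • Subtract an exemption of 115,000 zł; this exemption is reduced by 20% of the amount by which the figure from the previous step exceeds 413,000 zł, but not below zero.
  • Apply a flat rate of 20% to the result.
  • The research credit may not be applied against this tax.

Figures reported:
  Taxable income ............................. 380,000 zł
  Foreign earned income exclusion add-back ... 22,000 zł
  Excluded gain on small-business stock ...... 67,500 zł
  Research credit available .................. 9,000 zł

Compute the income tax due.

Alternative floor tax:
  Adjusted income: 380,000 zł + 22,000 zł + 67,500 zł = 469,500 zł
  Exemption: 115,000 zł − 20% × (469,500 zł − 413,000 zł) = 115,000 zł − 11,300 zł = 103,700 zł
  Base: 469,500 zł − 103,700 zł = 365,800 zł
  365,800 zł × 20% = 73,160 zł

Ordinary income tax:
  373,000 zł × 10% = 37,300 zł
  7,000 zł × 18% = 1,260 zł
  → 38,560 zł
  Less research credit 9,000 zł → 29,560 zł

73,160 zł > 29,560 zł, so the alternative floor tax is the binding amount.

73,160 zł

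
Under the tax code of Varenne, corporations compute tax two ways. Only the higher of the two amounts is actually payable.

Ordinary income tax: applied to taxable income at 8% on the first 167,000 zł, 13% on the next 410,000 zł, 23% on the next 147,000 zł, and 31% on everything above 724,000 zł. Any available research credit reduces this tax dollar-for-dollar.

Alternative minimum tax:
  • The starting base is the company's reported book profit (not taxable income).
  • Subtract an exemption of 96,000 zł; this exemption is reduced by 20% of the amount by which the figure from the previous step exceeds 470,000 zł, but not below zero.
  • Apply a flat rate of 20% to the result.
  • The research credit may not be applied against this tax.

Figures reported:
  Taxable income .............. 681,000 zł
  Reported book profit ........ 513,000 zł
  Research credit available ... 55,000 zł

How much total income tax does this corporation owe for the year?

85,120 zł

Ordinary income tax:
  167,000 zł × 8% = 13,360 zł
  410,000 zł × 13% = 53,300 zł
  104,000 zł × 23% = 23,920 zł
  → 90,580 zł
  Less research credit 55,000 zł → 35,580 zł

Alternative minimum tax:
  Base (reported book profit): 513,000 zł
  Exemption: 96,000 zł − 20% × (513,000 zł − 470,000 zł) = 96,000 zł − 8,600 zł = 87,400 zł
  Base: 513,000 zł − 87,400 zł = 425,600 zł
  425,600 zł × 20% = 85,120 zł

85,120 zł > 35,580 zł, so the alternative minimum tax is the binding amount.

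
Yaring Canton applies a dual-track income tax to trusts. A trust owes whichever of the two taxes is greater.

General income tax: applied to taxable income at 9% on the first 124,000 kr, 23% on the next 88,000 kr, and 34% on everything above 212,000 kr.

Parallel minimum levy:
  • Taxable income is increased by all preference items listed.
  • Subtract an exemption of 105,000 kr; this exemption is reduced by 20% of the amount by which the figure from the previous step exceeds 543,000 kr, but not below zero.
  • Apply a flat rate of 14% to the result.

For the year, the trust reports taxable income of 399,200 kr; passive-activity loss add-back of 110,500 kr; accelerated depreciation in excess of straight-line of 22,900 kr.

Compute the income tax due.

95,048 kr

General income tax:
  124,000 kr × 9% = 11,160 kr
  88,000 kr × 23% = 20,240 kr
  187,200 kr × 34% = 63,648 kr
  → 95,048 kr

Parallel minimum levy:
  Adjusted income: 399,200 kr + 110,500 kr + 22,900 kr = 532,600 kr
  Exemption: 532,600 kr ≤ 543,000 kr, so full 105,000 kr applies
  Base: 532,600 kr − 105,000 kr = 427,600 kr
  427,600 kr × 14% = 59,864 kr

95,048 kr > 59,864 kr, so the general income tax governs.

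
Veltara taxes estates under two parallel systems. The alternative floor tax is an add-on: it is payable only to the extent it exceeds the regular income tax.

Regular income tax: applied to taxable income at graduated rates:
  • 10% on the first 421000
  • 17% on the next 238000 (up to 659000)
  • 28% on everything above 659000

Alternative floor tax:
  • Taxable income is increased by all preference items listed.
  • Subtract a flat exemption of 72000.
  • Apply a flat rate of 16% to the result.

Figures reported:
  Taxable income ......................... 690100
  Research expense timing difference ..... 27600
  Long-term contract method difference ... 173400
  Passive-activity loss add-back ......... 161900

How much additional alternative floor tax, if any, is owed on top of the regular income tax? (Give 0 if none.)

Regular income tax:
  421000 × 10% = 42100
  238000 × 17% = 40460
  31100 × 28% = 8708
  → 91268

Alternative floor tax:
  Adjusted income: 690100 + 27600 + 173400 + 161900 = 1053000
  Less exemption 72000 → base 981000
  981000 × 16% = 156960

Excess of alternative floor tax over regular income tax: 156960 − 91268 = 65692.

65692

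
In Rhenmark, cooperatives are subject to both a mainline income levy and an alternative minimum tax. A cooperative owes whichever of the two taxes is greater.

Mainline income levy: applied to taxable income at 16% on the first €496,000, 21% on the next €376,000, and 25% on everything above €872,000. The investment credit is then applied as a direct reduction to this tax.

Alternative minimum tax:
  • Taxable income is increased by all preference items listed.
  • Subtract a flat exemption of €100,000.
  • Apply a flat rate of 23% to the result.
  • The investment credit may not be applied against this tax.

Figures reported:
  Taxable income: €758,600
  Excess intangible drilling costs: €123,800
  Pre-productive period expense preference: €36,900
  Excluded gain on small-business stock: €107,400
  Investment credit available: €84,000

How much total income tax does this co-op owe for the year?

Mainline income levy:
  €496,000 × 16% = €79,360
  €262,600 × 21% = €55,146
  → €134,506
  Less investment credit €84,000 → €50,506

Alternative minimum tax:
  Adjusted income: €758,600 + €123,800 + €36,900 + €107,400 = €1,026,700
  Less exemption €100,000 → base €926,700
  €926,700 × 23% = €213,141

€213,141 > €50,506, so the alternative minimum tax is the binding amount.

€213,141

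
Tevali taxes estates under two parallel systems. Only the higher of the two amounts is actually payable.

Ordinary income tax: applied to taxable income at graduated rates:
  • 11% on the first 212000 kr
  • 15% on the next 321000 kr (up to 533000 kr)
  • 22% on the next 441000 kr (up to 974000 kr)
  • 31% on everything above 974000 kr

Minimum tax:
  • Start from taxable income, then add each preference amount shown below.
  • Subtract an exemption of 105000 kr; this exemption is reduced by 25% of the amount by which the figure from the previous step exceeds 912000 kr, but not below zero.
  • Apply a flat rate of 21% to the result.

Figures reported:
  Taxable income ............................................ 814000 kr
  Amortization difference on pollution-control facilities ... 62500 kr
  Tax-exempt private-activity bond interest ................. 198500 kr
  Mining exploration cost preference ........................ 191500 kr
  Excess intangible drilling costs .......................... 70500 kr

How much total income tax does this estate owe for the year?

Minimum tax:
  Adjusted income: 814000 kr + 62500 kr + 198500 kr + 191500 kr + 70500 kr = 1337000 kr
  Exemption: 25% × (1337000 kr − 912000 kr) = 106250 kr ≥ 105000 kr, so the exemption is fully phased out
  Base: 1337000 kr − 0 kr = 1337000 kr
  1337000 kr × 21% = 280770 kr

Ordinary income tax:
  212000 kr × 11% = 23320 kr
  321000 kr × 15% = 48150 kr
  281000 kr × 22% = 61820 kr
  → 133290 kr

280770 kr > 133290 kr, so the minimum tax is the binding amount.

280770 kr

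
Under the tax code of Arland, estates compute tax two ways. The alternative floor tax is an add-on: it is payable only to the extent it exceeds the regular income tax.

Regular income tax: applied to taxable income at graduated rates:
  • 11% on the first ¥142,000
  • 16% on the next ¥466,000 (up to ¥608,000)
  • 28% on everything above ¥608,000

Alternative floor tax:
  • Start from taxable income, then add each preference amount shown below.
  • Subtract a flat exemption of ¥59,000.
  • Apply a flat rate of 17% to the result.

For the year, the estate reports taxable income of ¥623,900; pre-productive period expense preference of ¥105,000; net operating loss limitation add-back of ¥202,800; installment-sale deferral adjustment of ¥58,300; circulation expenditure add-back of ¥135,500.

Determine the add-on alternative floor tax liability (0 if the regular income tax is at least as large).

Alternative floor tax:
  Adjusted income: ¥623,900 + ¥105,000 + ¥202,800 + ¥58,300 + ¥135,500 = ¥1,125,500
  Less exemption ¥59,000 → base ¥1,066,500
  ¥1,066,500 × 17% = ¥181,305

Regular income tax:
  ¥142,000 × 11% = ¥15,620
  ¥466,000 × 16% = ¥74,560
  ¥15,900 × 28% = ¥4,452
  → ¥94,632

Excess of alternative floor tax over regular income tax: ¥181,305 − ¥94,632 = ¥86,673.

¥86,673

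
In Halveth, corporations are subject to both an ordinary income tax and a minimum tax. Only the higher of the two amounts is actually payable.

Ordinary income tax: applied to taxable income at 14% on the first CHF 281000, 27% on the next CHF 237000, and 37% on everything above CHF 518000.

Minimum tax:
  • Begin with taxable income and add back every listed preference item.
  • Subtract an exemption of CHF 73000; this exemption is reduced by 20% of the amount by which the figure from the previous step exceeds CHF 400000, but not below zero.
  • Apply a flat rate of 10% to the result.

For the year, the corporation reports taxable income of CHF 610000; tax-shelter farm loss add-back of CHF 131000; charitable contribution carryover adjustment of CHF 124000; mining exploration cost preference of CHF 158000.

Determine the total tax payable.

Minimum tax:
  Adjusted income: CHF 610000 + CHF 131000 + CHF 124000 + CHF 158000 = CHF 1023000
  Exemption: 20% × (CHF 1023000 − CHF 400000) = CHF 124600 ≥ CHF 73000, so the exemption is fully phased out
  Base: CHF 1023000 − CHF 0 = CHF 1023000
  CHF 1023000 × 10% = CHF 102300

Ordinary income tax:
  CHF 281000 × 14% = CHF 39340
  CHF 237000 × 27% = CHF 63990
  CHF 92000 × 37% = CHF 34040
  → CHF 137370

CHF 137370 > CHF 102300, so the ordinary income tax governs.

CHF 137370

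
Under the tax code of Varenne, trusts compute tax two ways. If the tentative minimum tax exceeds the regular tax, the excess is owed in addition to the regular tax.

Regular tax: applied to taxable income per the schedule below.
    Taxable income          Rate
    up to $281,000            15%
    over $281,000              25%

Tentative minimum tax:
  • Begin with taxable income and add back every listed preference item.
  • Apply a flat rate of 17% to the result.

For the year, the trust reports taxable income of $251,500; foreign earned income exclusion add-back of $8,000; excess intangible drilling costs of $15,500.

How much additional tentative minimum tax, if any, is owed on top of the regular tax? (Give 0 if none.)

Tentative minimum tax:
  Adjusted income: $251,500 + $8,000 + $15,500 = $275,000
  $275,000 × 17% = $46,750

Regular tax:
  $251,500 × 15% = $37,725

Excess of tentative minimum tax over regular tax: $46,750 − $37,725 = $9,025.

$9,025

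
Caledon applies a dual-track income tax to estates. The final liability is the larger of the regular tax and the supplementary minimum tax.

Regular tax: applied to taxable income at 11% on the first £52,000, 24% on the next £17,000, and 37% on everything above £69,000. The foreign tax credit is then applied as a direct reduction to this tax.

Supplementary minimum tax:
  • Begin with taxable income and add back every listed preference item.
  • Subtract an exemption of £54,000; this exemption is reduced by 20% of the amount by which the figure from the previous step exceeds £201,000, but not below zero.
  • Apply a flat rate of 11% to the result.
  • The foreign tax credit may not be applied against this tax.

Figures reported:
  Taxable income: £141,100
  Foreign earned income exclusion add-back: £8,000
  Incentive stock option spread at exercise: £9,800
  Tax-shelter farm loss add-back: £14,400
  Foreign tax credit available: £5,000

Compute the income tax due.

£31,477

Regular tax:
  £52,000 × 11% = £5,720
  £17,000 × 24% = £4,080
  £72,100 × 37% = £26,677
  → £36,477
  Less foreign tax credit £5,000 → £31,477

Supplementary minimum tax:
  Adjusted income: £141,100 + £8,000 + £9,800 + £14,400 = £173,300
  Exemption: £173,300 ≤ £201,000, so full £54,000 applies
  Base: £173,300 − £54,000 = £119,300
  £119,300 × 11% = £13,123

£31,477 > £13,123, so the regular tax governs.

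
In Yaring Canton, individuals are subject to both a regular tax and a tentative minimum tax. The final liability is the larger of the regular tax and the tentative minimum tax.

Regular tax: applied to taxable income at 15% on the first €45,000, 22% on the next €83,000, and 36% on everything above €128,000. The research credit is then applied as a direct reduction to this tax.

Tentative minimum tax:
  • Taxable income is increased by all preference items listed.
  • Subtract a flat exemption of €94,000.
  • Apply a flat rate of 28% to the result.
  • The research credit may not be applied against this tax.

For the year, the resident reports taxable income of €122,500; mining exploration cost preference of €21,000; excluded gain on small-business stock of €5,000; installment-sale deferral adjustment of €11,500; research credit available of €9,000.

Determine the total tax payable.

€18,480

Tentative minimum tax:
  Adjusted income: €122,500 + €21,000 + €5,000 + €11,500 = €160,000
  Less exemption €94,000 → base €66,000
  €66,000 × 28% = €18,480

Regular tax:
  €45,000 × 15% = €6,750
  €77,500 × 22% = €17,050
  → €23,800
  Less research credit €9,000 → €14,800

€18,480 > €14,800, so the tentative minimum tax is the binding amount.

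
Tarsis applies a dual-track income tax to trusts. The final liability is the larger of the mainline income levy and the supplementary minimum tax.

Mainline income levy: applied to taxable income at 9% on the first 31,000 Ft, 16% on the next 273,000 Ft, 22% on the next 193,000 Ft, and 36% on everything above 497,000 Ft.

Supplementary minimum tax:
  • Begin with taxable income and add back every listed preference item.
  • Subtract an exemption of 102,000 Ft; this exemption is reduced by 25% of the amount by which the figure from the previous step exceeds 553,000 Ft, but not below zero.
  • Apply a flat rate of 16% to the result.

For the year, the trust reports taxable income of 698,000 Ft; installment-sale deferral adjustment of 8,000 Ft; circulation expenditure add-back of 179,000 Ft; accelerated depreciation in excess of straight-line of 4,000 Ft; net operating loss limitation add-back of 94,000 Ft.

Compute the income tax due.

161,290 Ft

Mainline income levy:
  31,000 Ft × 9% = 2,790 Ft
  273,000 Ft × 16% = 43,680 Ft
  193,000 Ft × 22% = 42,460 Ft
  201,000 Ft × 36% = 72,360 Ft
  → 161,290 Ft

Supplementary minimum tax:
  Adjusted income: 698,000 Ft + 8,000 Ft + 179,000 Ft + 4,000 Ft + 94,000 Ft = 983,000 Ft
  Exemption: 25% × (983,000 Ft − 553,000 Ft) = 107,500 Ft ≥ 102,000 Ft, so the exemption is fully phased out
  Base: 983,000 Ft − 0 Ft = 983,000 Ft
  983,000 Ft × 16% = 157,280 Ft

161,290 Ft > 157,280 Ft, so the mainline income levy governs.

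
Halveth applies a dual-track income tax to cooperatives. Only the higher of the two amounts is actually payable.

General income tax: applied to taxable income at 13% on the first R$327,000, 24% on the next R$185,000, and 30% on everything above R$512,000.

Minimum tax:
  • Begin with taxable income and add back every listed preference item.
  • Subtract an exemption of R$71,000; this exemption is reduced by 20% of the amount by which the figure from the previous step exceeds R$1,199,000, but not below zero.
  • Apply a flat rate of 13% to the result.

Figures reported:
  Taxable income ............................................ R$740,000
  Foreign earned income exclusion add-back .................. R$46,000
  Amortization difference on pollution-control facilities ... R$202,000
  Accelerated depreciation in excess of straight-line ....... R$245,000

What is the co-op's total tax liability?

Minimum tax:
  Adjusted income: R$740,000 + R$46,000 + R$202,000 + R$245,000 = R$1,233,000
  Exemption: R$71,000 − 20% × (R$1,233,000 − R$1,199,000) = R$71,000 − R$6,800 = R$64,200
  Base: R$1,233,000 − R$64,200 = R$1,168,800
  R$1,168,800 × 13% = R$151,944

General income tax:
  R$327,000 × 13% = R$42,510
  R$185,000 × 24% = R$44,400
  R$228,000 × 30% = R$68,400
  → R$155,310

R$155,310 > R$151,944, so the general income tax governs.

R$155,310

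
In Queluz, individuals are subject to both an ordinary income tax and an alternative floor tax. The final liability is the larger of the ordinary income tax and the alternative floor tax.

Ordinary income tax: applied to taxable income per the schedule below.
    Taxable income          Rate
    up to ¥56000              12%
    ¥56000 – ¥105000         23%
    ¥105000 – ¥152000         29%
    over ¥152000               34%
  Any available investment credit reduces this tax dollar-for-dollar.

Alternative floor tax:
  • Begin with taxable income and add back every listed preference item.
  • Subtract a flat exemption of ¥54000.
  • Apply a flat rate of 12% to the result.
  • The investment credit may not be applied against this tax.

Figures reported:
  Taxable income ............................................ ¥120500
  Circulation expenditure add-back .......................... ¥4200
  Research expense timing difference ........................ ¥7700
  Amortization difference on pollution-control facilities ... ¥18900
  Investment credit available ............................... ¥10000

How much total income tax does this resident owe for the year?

¥12485

Ordinary income tax:
  ¥56000 × 12% = ¥6720
  ¥49000 × 23% = ¥11270
  ¥15500 × 29% = ¥4495
  → ¥22485
  Less investment credit ¥10000 → ¥12485

Alternative floor tax:
  Adjusted income: ¥120500 + ¥4200 + ¥7700 + ¥18900 = ¥151300
  Less exemption ¥54000 → base ¥97300
  ¥97300 × 12% = ¥11676

¥12485 > ¥11676, so the ordinary income tax governs.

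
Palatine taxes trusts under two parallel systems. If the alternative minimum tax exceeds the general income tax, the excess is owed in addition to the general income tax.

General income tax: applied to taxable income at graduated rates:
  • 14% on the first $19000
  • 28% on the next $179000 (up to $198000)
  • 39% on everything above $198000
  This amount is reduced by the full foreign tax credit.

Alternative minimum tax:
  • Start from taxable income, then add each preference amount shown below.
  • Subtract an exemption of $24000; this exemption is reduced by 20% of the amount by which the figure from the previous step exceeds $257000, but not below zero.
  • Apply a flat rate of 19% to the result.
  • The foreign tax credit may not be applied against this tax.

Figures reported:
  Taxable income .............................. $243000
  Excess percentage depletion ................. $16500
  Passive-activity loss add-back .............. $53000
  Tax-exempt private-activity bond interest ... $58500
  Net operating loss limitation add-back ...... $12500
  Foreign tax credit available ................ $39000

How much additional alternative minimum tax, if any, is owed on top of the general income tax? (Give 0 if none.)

General income tax:
  $19000 × 14% = $2660
  $179000 × 28% = $50120
  $45000 × 39% = $17550
  → $70330
  Less foreign tax credit $39000 → $31330

Alternative minimum tax:
  Adjusted income: $243000 + $16500 + $53000 + $58500 + $12500 = $383500
  Exemption: 20% × ($383500 − $257000) = $25300 ≥ $24000, so the exemption is fully phased out
  Base: $383500 − $0 = $383500
  $383500 × 19% = $72865

Excess of alternative minimum tax over general income tax: $72865 − $31330 = $41535.

$41535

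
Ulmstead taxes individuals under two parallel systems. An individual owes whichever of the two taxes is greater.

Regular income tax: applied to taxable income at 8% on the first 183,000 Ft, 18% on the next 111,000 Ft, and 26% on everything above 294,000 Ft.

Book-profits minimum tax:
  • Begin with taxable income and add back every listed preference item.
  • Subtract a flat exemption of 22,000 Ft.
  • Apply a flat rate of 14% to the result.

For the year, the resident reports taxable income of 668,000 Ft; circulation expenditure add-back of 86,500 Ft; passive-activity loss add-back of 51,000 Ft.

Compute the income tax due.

131,860 Ft

Book-profits minimum tax:
  Adjusted income: 668,000 Ft + 86,500 Ft + 51,000 Ft = 805,500 Ft
  Less exemption 22,000 Ft → base 783,500 Ft
  783,500 Ft × 14% = 109,690 Ft

Regular income tax:
  183,000 Ft × 8% = 14,640 Ft
  111,000 Ft × 18% = 19,980 Ft
  374,000 Ft × 26% = 97,240 Ft
  → 131,860 Ft

131,860 Ft > 109,690 Ft, so the regular income tax governs.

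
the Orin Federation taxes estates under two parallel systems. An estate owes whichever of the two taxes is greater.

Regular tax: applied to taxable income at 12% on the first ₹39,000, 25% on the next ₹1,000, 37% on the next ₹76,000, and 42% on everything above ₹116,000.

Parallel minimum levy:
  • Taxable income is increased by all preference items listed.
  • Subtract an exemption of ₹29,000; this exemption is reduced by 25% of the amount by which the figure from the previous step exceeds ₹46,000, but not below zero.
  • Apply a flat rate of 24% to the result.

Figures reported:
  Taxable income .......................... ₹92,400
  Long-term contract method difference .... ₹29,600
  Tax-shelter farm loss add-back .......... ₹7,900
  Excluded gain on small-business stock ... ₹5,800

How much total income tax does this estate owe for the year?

₹30,990

Parallel minimum levy:
  Adjusted income: ₹92,400 + ₹29,600 + ₹7,900 + ₹5,800 = ₹135,700
  Exemption: ₹29,000 − 25% × (₹135,700 − ₹46,000) = ₹29,000 − ₹22,425 = ₹6,575
  Base: ₹135,700 − ₹6,575 = ₹129,125
  ₹129,125 × 24% = ₹30,990

Regular tax:
  ₹39,000 × 12% = ₹4,680
  ₹1,000 × 25% = ₹250
  ₹52,400 × 37% = ₹19,388
  → ₹24,318

₹30,990 > ₹24,318, so the parallel minimum levy is the binding amount.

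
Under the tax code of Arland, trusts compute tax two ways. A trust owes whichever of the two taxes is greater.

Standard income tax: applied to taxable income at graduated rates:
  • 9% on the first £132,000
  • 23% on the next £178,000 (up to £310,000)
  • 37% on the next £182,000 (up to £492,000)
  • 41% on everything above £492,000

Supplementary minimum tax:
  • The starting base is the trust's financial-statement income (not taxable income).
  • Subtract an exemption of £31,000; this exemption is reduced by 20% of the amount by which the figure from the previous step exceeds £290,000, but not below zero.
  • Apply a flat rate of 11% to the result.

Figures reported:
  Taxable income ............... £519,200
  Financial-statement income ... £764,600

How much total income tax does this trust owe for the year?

Standard income tax:
  £132,000 × 9% = £11,880
  £178,000 × 23% = £40,940
  £182,000 × 37% = £67,340
  £27,200 × 41% = £11,152
  → £131,312

Supplementary minimum tax:
  Base (financial-statement income): £764,600
  Exemption: 20% × (£764,600 − £290,000) = £94,920 ≥ £31,000, so the exemption is fully phased out
  Base: £764,600 − £0 = £764,600
  £764,600 × 11% = £84,106

£131,312 > £84,106, so the standard income tax governs.

£131,312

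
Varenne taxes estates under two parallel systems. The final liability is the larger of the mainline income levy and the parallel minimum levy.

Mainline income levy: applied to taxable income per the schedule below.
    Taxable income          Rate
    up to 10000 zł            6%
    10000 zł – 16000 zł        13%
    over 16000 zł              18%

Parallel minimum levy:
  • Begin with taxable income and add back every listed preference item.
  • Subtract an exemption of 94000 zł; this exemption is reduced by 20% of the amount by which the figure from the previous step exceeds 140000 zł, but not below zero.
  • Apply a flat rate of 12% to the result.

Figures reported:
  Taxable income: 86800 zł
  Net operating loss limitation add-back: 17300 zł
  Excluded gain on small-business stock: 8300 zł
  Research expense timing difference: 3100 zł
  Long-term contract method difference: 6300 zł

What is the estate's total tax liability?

Parallel minimum levy:
  Adjusted income: 86800 zł + 17300 zł + 8300 zł + 3100 zł + 6300 zł = 121800 zł
  Exemption: 121800 zł ≤ 140000 zł, so full 94000 zł applies
  Base: 121800 zł − 94000 zł = 27800 zł
  27800 zł × 12% = 3336 zł

Mainline income levy:
  10000 zł × 6% = 600 zł
  6000 zł × 13% = 780 zł
  70800 zł × 18% = 12744 zł
  → 14124 zł

14124 zł > 3336 zł, so the mainline income levy governs.

14124 zł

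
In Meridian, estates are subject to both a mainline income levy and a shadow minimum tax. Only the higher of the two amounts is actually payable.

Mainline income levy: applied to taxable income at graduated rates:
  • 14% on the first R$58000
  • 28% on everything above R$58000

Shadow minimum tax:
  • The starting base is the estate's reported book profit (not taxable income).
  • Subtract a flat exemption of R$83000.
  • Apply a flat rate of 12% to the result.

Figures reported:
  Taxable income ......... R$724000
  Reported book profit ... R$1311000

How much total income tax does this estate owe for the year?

R$194600

Shadow minimum tax:
  Base (reported book profit): R$1311000
  Less exemption R$83000 → base R$1228000
  R$1228000 × 12% = R$147360

Mainline income levy:
  R$58000 × 14% = R$8120
  R$666000 × 28% = R$186480
  → R$194600

R$194600 > R$147360, so the mainline income levy governs.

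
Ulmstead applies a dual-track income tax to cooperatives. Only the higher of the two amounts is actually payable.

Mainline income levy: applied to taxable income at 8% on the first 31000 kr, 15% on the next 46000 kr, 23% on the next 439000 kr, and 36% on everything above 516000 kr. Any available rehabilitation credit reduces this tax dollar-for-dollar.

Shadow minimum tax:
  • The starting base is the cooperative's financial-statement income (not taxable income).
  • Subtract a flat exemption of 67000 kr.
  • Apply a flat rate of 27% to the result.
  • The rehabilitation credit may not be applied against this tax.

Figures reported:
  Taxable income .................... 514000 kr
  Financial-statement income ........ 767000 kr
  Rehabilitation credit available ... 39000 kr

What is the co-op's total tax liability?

Mainline income levy:
  31000 kr × 8% = 2480 kr
  46000 kr × 15% = 6900 kr
  437000 kr × 23% = 100510 kr
  → 109890 kr
  Less rehabilitation credit 39000 kr → 70890 kr

Shadow minimum tax:
  Base (financial-statement income): 767000 kr
  Less exemption 67000 kr → base 700000 kr
  700000 kr × 27% = 189000 kr

189000 kr > 70890 kr, so the shadow minimum tax is the binding amount.

189000 kr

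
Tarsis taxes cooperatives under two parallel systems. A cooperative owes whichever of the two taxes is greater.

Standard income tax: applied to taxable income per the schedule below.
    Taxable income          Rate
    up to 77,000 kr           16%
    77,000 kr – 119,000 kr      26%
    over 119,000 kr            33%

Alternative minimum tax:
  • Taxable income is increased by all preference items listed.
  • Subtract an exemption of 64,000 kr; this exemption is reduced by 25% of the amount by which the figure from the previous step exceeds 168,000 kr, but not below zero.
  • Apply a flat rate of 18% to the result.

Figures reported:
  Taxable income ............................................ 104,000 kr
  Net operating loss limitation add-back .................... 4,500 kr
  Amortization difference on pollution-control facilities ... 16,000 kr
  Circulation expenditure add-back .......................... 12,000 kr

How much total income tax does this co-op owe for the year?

Alternative minimum tax:
  Adjusted income: 104,000 kr + 4,500 kr + 16,000 kr + 12,000 kr = 136,500 kr
  Exemption: 136,500 kr ≤ 168,000 kr, so full 64,000 kr applies
  Base: 136,500 kr − 64,000 kr = 72,500 kr
  72,500 kr × 18% = 13,050 kr

Standard income tax:
  77,000 kr × 16% = 12,320 kr
  27,000 kr × 26% = 7,020 kr
  → 19,340 kr

19,340 kr > 13,050 kr, so the standard income tax governs.

19,340 kr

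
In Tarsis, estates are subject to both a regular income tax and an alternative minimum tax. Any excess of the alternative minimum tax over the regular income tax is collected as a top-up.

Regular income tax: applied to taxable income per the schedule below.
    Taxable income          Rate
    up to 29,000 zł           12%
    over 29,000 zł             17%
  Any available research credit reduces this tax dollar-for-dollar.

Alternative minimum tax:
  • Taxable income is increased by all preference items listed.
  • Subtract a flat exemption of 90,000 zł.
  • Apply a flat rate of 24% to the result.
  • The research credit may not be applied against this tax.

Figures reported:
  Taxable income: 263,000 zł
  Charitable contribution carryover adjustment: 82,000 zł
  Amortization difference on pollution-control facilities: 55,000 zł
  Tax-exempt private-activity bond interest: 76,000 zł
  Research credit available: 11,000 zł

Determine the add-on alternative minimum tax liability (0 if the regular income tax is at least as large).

60,380 zł

Alternative minimum tax:
  Adjusted income: 263,000 zł + 82,000 zł + 55,000 zł + 76,000 zł = 476,000 zł
  Less exemption 90,000 zł → base 386,000 zł
  386,000 zł × 24% = 92,640 zł

Regular income tax:
  29,000 zł × 12% = 3,480 zł
  234,000 zł × 17% = 39,780 zł
  → 43,260 zł
  Less research credit 11,000 zł → 32,260 zł

Excess of alternative minimum tax over regular income tax: 92,640 zł − 32,260 zł = 60,380 zł.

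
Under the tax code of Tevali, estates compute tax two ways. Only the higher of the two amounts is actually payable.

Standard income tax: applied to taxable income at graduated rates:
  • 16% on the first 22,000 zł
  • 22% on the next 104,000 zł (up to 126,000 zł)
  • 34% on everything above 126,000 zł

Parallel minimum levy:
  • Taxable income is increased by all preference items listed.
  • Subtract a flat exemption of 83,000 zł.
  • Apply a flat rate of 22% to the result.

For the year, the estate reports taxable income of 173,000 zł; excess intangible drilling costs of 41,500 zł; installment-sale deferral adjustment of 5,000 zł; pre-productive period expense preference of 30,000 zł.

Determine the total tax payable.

Parallel minimum levy:
  Adjusted income: 173,000 zł + 41,500 zł + 5,000 zł + 30,000 zł = 249,500 zł
  Less exemption 83,000 zł → base 166,500 zł
  166,500 zł × 22% = 36,630 zł

Standard income tax:
  22,000 zł × 16% = 3,520 zł
  104,000 zł × 22% = 22,880 zł
  47,000 zł × 34% = 15,980 zł
  → 42,380 zł

42,380 zł > 36,630 zł, so the standard income tax governs.

42,380 zł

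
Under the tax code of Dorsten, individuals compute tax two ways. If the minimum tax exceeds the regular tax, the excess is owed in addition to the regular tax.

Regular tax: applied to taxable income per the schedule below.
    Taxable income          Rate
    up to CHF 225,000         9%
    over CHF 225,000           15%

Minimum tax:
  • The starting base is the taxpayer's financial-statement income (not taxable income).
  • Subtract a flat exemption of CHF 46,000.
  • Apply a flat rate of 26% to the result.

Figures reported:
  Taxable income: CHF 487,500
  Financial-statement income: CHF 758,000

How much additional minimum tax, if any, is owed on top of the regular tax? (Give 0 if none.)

Minimum tax:
  Base (financial-statement income): CHF 758,000
  Less exemption CHF 46,000 → base CHF 712,000
  CHF 712,000 × 26% = CHF 185,120

Regular tax:
  CHF 225,000 × 9% = CHF 20,250
  CHF 262,500 × 15% = CHF 39,375
  → CHF 59,625

Excess of minimum tax over regular tax: CHF 185,120 − CHF 59,625 = CHF 125,495.

CHF 125,495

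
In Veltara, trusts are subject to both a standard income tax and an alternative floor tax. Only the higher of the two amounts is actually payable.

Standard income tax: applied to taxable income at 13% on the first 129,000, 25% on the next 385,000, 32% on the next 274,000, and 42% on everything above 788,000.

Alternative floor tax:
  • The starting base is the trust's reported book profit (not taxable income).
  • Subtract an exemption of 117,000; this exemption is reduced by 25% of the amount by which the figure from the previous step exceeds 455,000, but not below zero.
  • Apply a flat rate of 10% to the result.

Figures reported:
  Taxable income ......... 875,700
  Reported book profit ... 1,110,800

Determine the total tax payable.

Standard income tax:
  129,000 × 13% = 16,770
  385,000 × 25% = 96,250
  274,000 × 32% = 87,680
  87,700 × 42% = 36,834
  → 237,534

Alternative floor tax:
  Base (reported book profit): 1,110,800
  Exemption: 25% × (1,110,800 − 455,000) = 163,950 ≥ 117,000, so the exemption is fully phased out
  Base: 1,110,800 − 0 = 1,110,800
  1,110,800 × 10% = 111,080

237,534 > 111,080, so the standard income tax governs.

237,534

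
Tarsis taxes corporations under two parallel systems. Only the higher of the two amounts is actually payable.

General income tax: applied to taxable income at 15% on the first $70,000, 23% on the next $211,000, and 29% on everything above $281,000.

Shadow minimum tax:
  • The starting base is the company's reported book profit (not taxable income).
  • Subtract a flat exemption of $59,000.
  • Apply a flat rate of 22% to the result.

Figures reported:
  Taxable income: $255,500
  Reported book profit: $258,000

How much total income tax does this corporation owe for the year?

$53,165

Shadow minimum tax:
  Base (reported book profit): $258,000
  Less exemption $59,000 → base $199,000
  $199,000 × 22% = $43,780

General income tax:
  $70,000 × 15% = $10,500
  $185,500 × 23% = $42,665
  → $53,165

$53,165 > $43,780, so the general income tax governs.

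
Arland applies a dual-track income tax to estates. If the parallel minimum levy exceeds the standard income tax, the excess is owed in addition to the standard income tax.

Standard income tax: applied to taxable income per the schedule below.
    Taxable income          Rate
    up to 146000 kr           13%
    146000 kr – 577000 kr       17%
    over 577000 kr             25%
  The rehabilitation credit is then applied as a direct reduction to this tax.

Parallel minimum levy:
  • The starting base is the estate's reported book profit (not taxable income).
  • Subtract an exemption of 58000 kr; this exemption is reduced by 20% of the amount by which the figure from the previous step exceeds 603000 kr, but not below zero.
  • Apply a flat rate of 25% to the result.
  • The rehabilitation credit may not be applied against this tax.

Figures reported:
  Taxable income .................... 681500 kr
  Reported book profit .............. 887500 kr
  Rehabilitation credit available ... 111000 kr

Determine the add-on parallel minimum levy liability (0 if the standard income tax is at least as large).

214225 kr

Standard income tax:
  146000 kr × 13% = 18980 kr
  431000 kr × 17% = 73270 kr
  104500 kr × 25% = 26125 kr
  → 118375 kr
  Less rehabilitation credit 111000 kr → 7375 kr

Parallel minimum levy:
  Base (reported book profit): 887500 kr
  Exemption: 58000 kr − 20% × (887500 kr − 603000 kr) = 58000 kr − 56900 kr = 1100 kr
  Base: 887500 kr − 1100 kr = 886400 kr
  886400 kr × 25% = 221600 kr

Excess of parallel minimum levy over standard income tax: 221600 kr − 7375 kr = 214225 kr.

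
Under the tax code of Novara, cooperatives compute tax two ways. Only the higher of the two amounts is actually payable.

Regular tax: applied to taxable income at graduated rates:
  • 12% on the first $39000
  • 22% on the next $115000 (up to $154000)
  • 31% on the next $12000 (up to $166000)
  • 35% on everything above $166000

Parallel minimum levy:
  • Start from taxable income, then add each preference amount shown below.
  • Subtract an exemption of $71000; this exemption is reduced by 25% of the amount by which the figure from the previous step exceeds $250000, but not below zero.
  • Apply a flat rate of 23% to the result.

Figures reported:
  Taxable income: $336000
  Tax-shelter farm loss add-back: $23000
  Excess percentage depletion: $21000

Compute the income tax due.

Parallel minimum levy:
  Adjusted income: $336000 + $23000 + $21000 = $380000
  Exemption: $71000 − 25% × ($380000 − $250000) = $71000 − $32500 = $38500
  Base: $380000 − $38500 = $341500
  $341500 × 23% = $78545

Regular tax:
  $39000 × 12% = $4680
  $115000 × 22% = $25300
  $12000 × 31% = $3720
  $170000 × 35% = $59500
  → $93200

$93200 > $78545, so the regular tax governs.

$93200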